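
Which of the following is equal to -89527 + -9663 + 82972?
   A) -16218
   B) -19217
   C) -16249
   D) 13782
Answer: A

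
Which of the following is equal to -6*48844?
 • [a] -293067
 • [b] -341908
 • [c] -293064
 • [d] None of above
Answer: c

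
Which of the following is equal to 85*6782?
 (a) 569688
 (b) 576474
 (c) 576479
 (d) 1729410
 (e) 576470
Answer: e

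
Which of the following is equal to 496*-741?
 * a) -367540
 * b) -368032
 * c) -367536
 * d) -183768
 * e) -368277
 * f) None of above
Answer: c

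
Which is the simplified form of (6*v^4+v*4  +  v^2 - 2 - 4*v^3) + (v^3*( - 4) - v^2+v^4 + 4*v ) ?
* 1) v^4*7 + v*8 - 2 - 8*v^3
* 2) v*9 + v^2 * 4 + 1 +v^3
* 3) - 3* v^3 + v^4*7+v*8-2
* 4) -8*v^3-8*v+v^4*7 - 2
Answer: 1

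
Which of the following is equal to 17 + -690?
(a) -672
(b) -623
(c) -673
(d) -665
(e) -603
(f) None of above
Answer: c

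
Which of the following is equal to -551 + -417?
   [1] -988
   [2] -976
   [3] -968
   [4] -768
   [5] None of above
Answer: 3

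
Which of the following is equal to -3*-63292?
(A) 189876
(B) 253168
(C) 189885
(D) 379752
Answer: A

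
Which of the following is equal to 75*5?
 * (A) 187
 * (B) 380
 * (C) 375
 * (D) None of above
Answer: C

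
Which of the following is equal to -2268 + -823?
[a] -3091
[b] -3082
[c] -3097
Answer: a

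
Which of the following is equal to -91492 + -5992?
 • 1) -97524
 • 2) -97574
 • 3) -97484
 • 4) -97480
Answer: 3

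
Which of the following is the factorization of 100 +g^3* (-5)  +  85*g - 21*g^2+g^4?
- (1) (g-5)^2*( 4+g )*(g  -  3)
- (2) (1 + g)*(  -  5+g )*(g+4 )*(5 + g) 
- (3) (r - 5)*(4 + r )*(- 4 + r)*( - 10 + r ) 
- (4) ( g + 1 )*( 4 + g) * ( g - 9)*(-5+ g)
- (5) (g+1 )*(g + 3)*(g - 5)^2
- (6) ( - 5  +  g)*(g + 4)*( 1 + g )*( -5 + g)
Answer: 6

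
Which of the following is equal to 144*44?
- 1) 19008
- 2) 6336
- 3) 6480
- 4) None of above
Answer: 2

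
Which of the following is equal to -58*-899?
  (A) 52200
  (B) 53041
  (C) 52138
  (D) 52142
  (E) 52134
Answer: D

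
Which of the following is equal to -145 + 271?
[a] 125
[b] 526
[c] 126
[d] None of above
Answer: c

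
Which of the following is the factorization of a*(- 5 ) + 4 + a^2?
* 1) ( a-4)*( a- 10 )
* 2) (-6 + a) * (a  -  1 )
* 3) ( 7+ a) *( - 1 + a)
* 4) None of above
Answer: 4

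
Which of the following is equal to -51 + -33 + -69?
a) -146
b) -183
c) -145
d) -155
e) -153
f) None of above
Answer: e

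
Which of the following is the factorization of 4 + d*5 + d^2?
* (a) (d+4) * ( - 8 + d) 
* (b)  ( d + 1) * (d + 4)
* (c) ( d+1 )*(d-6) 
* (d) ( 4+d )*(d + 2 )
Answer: b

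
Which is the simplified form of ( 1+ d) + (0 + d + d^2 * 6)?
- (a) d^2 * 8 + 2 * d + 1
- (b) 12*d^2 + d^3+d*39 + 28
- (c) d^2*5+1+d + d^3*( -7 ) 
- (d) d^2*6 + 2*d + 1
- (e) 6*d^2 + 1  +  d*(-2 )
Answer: d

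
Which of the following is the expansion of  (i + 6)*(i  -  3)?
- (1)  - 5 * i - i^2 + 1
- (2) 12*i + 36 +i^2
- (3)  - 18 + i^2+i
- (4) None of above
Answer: 4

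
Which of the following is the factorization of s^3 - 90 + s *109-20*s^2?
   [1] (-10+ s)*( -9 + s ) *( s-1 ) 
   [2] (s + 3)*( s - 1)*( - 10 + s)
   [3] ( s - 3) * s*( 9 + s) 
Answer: 1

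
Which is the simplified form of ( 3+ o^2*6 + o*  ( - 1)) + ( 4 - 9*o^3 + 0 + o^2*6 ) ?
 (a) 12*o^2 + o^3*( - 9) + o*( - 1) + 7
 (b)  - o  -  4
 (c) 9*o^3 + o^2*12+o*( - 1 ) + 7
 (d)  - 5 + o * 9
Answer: a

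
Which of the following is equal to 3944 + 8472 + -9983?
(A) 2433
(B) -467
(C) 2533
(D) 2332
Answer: A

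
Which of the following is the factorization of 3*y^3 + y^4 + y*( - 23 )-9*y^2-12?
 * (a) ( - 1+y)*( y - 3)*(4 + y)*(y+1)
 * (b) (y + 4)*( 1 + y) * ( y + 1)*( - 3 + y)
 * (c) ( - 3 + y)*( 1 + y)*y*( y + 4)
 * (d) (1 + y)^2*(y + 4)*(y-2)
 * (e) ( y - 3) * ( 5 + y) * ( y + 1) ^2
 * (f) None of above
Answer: b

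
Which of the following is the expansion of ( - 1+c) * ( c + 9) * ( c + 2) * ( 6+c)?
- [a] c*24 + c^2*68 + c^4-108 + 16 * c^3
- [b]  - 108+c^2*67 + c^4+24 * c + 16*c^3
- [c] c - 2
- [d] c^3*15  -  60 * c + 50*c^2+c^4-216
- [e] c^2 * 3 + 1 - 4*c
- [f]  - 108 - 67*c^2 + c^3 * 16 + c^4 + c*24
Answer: b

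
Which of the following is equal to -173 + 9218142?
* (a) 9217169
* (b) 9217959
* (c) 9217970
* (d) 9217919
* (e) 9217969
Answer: e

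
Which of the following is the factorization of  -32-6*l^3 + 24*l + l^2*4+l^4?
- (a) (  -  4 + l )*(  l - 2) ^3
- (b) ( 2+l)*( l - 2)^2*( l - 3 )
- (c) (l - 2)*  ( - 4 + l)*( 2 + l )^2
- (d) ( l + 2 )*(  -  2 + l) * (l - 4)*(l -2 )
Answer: d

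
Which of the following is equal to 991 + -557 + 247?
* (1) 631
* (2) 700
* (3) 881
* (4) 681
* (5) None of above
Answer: 4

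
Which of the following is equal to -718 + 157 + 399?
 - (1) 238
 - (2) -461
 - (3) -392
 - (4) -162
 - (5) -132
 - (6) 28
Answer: 4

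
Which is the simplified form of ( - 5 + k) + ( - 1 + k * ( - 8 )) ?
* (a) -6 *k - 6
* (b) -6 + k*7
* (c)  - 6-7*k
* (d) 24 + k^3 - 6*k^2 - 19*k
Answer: c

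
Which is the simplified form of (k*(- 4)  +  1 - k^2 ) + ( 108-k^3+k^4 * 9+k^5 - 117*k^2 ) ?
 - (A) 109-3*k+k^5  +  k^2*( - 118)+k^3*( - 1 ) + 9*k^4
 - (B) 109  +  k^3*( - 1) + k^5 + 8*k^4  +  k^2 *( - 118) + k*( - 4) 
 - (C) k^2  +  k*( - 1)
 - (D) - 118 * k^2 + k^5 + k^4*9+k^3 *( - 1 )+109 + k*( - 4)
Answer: D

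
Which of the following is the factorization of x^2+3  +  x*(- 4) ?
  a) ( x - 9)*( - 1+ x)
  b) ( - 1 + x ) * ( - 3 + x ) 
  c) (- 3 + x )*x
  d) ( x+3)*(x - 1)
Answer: b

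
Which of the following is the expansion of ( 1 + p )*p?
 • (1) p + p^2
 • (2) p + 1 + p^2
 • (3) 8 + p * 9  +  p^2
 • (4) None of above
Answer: 1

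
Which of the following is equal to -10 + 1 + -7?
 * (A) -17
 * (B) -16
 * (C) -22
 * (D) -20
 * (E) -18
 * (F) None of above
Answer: B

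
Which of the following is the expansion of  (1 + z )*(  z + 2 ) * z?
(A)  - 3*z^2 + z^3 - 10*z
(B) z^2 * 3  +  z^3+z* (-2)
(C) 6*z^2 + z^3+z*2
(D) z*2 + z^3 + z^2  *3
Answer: D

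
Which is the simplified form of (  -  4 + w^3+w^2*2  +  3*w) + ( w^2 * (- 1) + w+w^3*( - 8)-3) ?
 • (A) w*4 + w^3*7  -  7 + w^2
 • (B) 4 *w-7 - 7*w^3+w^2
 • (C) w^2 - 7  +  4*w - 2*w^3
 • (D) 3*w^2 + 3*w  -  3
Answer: B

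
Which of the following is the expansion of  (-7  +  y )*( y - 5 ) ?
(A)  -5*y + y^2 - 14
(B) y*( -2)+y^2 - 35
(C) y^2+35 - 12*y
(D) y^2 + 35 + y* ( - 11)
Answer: C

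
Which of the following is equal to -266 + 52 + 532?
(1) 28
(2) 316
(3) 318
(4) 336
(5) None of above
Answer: 3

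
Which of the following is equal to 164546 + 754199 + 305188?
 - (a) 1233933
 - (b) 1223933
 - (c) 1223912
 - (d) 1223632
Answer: b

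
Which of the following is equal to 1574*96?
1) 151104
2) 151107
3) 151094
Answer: 1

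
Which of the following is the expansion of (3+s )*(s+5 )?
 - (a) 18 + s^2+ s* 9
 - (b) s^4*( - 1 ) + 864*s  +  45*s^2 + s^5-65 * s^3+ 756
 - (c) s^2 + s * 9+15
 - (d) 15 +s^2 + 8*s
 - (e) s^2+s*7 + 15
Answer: d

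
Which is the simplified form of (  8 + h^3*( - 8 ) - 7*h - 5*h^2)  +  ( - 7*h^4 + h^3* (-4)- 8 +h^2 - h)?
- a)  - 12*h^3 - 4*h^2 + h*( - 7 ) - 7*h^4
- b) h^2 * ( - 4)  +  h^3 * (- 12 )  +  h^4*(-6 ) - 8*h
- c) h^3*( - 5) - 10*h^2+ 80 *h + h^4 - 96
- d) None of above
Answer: d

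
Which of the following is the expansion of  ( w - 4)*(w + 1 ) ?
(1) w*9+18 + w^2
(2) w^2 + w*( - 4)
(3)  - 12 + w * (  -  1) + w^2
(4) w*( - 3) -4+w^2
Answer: 4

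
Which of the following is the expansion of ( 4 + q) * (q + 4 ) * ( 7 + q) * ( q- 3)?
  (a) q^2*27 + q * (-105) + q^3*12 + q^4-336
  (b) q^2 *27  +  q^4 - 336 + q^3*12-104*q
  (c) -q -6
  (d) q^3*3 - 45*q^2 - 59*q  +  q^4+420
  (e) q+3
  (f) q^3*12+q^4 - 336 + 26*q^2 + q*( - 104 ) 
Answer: b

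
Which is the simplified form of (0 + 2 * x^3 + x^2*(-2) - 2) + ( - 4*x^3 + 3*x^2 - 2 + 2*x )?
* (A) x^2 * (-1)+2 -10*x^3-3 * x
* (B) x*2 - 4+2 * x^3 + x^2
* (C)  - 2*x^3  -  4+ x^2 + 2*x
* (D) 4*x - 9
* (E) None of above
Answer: C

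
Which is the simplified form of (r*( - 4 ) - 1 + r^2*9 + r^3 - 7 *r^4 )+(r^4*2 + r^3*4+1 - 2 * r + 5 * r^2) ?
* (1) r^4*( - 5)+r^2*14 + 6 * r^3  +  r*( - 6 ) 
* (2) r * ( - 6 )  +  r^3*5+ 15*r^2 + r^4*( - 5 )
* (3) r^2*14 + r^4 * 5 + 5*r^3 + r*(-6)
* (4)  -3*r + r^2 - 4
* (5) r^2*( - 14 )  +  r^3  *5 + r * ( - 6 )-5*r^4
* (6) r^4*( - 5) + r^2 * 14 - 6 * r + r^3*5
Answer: 6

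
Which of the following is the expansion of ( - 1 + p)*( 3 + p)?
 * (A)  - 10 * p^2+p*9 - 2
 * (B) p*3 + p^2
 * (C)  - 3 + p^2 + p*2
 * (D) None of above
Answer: C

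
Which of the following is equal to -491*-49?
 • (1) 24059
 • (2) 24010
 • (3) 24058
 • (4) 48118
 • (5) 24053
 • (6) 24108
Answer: 1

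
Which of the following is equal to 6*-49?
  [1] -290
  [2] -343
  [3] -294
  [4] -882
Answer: 3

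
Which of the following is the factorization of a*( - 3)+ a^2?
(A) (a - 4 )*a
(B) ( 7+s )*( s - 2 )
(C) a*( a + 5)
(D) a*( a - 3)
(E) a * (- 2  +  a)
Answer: D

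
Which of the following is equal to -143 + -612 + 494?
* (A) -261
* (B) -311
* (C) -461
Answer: A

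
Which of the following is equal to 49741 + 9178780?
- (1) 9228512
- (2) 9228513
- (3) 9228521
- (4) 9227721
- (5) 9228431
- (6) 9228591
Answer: 3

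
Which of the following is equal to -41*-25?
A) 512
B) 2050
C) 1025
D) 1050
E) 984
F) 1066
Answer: C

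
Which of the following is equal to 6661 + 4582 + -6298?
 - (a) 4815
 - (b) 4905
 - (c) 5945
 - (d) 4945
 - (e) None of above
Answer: d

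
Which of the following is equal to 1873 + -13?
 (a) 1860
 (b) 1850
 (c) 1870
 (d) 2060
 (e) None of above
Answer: a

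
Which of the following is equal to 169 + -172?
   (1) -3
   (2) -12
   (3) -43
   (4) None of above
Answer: 1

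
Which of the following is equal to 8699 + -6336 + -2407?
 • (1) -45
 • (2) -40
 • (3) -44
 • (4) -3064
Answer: 3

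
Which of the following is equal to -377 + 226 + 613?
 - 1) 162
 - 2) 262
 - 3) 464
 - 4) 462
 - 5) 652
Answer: 4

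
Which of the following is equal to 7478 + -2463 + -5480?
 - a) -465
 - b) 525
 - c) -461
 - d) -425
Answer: a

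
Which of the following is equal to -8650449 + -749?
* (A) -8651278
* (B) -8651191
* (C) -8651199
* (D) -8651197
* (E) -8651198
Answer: E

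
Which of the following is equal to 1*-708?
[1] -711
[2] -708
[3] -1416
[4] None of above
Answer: 2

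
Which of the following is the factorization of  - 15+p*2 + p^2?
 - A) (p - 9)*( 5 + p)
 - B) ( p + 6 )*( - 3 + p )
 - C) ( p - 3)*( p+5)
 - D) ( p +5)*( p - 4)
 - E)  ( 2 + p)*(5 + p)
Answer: C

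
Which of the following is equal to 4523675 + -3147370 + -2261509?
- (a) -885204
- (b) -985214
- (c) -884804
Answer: a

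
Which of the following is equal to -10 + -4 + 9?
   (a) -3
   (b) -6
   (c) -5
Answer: c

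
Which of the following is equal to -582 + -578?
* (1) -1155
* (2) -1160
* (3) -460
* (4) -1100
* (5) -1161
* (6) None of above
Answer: 2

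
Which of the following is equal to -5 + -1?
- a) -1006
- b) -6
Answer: b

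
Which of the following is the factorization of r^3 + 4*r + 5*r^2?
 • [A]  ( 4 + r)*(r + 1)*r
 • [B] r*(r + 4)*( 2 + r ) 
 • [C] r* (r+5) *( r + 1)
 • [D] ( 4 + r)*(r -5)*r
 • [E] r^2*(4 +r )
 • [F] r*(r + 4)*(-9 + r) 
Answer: A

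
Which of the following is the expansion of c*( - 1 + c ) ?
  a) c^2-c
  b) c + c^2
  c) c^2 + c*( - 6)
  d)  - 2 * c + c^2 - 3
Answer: a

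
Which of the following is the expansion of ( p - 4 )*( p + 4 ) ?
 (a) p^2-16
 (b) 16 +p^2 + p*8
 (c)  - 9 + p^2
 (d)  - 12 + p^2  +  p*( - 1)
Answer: a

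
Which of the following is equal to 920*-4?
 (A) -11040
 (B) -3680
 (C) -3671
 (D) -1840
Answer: B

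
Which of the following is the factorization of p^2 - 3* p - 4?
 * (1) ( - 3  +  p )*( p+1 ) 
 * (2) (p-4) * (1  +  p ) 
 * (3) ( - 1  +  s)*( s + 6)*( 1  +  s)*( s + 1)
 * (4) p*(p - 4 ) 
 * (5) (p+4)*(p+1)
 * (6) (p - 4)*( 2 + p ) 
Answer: 2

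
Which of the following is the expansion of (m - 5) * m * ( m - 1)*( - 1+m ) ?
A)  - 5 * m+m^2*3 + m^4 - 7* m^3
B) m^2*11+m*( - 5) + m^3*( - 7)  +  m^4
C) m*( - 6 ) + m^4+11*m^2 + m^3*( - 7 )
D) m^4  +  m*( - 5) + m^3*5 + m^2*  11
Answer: B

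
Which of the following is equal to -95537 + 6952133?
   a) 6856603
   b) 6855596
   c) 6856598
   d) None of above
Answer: d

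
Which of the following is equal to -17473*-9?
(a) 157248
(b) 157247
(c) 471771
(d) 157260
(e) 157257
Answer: e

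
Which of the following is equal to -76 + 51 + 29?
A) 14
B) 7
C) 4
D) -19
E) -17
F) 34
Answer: C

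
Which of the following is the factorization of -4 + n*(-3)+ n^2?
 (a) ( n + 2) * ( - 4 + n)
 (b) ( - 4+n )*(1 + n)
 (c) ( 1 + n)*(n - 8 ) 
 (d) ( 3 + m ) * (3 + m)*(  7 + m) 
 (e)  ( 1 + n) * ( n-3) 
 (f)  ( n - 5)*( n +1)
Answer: b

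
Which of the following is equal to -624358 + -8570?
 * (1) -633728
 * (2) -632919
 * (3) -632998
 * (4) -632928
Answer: 4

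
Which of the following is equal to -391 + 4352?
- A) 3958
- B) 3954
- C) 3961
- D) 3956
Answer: C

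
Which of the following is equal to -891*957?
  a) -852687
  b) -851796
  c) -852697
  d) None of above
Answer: a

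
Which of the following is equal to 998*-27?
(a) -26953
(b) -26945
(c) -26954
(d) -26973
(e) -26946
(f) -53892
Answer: e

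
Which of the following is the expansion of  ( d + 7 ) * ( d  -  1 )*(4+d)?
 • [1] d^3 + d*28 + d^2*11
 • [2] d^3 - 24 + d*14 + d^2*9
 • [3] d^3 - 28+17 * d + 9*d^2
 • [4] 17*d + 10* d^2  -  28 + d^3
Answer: 4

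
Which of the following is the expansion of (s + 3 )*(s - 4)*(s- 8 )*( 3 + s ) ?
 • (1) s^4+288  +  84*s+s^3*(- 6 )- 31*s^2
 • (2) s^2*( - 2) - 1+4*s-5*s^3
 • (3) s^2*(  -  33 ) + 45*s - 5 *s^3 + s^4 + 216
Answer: 1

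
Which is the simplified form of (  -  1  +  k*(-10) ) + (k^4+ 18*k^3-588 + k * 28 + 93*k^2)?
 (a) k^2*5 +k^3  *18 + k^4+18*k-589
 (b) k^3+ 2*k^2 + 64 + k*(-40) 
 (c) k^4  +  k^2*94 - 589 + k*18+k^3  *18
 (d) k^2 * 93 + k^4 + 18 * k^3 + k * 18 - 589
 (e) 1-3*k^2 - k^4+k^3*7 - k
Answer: d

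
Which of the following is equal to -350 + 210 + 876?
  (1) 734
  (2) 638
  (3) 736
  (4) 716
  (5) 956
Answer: 3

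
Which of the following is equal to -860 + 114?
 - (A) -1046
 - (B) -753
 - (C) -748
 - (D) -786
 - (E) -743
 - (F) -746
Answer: F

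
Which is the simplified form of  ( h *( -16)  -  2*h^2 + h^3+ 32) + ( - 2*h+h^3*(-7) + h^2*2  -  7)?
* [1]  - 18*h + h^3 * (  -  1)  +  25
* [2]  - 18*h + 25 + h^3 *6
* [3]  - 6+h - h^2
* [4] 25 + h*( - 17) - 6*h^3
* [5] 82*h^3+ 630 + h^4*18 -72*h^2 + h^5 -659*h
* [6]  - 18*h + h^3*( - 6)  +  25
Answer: 6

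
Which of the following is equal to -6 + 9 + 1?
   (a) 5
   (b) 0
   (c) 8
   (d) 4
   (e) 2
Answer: d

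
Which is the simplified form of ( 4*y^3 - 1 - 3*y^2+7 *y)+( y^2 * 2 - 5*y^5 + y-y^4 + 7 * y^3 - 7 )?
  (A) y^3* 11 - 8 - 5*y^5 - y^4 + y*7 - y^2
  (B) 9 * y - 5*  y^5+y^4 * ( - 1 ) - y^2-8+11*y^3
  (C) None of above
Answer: C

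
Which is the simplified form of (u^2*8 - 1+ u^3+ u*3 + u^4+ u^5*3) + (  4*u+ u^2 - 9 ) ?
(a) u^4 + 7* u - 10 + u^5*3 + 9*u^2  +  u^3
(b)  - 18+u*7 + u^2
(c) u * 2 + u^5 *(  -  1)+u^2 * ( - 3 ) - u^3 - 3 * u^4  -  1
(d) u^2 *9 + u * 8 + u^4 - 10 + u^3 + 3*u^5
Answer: a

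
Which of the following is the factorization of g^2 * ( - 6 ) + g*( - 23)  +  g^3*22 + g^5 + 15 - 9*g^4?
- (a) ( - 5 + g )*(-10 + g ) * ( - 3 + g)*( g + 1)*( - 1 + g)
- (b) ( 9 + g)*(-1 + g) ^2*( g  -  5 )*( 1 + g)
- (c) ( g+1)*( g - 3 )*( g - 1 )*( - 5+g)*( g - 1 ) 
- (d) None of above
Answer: c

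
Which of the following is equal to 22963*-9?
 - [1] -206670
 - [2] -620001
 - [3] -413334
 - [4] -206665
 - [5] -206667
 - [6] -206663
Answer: 5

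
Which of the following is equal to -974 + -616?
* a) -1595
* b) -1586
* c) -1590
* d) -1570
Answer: c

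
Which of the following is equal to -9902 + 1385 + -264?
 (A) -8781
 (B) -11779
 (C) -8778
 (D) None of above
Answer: A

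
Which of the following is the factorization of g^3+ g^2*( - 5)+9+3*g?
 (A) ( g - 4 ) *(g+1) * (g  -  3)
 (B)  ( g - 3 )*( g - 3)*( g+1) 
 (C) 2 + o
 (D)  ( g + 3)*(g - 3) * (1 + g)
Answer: B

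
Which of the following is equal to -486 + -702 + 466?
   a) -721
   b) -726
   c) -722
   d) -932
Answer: c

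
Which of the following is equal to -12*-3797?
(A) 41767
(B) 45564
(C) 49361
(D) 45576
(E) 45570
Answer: B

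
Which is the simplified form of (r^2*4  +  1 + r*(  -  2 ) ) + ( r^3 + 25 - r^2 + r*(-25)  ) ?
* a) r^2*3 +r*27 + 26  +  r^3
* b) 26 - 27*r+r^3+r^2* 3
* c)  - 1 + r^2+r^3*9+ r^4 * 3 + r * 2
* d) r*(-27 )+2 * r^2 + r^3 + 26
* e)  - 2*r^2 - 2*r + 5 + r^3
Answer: b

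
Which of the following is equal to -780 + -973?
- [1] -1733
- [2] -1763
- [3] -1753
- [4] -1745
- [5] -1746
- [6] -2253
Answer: 3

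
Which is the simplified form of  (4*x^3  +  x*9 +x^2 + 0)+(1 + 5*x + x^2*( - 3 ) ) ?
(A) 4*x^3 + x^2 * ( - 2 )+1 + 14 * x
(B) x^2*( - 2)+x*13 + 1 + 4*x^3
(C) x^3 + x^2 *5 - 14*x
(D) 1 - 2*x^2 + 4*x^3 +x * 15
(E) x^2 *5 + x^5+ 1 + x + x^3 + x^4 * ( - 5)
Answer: A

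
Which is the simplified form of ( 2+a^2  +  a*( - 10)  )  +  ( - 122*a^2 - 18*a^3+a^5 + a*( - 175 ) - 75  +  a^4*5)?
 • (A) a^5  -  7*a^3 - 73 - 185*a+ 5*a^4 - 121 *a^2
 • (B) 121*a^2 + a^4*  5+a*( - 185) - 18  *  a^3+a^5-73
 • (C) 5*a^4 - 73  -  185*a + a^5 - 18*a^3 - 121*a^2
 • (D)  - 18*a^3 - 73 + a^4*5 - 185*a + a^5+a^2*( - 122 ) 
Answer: C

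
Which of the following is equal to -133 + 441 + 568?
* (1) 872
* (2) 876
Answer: 2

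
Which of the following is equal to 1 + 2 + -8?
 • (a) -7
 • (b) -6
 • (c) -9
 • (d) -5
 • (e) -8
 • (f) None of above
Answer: d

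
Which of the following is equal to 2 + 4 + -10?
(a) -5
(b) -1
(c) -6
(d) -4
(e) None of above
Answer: d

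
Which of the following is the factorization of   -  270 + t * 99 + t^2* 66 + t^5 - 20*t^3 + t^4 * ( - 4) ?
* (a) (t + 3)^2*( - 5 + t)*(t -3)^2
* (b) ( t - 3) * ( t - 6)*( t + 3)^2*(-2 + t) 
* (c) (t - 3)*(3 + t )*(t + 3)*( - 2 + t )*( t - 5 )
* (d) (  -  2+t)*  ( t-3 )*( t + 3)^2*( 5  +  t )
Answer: c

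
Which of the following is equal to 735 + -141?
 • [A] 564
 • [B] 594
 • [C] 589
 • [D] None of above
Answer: B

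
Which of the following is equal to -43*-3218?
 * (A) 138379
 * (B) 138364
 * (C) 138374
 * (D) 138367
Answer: C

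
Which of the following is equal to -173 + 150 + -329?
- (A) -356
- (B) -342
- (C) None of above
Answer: C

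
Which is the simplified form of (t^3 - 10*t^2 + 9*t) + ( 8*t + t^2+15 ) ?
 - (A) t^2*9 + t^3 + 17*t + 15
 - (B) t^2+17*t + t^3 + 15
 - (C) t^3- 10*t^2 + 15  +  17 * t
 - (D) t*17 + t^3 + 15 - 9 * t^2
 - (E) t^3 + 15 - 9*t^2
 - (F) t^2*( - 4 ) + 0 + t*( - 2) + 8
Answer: D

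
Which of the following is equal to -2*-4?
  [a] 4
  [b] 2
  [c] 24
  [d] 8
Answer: d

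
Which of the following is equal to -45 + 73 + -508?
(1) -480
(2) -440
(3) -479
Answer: 1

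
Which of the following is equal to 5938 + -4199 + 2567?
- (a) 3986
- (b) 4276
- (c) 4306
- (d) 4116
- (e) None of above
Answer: c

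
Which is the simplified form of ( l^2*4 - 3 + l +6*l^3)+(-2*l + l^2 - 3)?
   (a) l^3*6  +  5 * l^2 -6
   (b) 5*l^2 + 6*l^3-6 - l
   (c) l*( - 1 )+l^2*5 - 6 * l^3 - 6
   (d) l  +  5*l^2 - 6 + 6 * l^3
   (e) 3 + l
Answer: b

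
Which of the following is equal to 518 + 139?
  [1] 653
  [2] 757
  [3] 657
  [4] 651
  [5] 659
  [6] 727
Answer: 3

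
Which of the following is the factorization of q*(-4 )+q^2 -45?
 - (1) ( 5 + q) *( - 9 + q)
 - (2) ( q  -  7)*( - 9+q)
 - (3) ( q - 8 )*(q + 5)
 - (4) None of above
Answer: 1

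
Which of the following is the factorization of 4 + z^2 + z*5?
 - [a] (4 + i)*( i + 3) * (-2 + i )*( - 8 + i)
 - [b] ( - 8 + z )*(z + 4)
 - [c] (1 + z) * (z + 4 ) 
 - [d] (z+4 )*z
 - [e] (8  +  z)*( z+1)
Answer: c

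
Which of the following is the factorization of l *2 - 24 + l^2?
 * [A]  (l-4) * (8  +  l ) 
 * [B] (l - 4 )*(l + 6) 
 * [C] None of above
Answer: B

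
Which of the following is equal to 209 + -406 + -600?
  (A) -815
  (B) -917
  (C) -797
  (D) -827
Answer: C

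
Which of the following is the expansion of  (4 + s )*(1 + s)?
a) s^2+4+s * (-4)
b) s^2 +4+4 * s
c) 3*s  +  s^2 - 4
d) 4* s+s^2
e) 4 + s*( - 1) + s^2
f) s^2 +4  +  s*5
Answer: f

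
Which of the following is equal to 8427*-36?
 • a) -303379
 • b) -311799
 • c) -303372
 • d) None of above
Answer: c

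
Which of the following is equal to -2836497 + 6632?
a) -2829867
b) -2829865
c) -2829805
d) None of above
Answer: b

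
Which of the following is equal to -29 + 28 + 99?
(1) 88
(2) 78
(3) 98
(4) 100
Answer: 3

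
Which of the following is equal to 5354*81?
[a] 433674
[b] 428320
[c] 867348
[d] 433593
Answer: a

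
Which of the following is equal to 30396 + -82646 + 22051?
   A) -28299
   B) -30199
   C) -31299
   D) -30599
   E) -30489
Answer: B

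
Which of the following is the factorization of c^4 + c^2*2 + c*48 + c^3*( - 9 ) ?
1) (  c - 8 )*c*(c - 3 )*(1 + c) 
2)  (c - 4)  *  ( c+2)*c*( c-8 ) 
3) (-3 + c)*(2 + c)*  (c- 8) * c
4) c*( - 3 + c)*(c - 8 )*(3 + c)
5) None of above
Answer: 3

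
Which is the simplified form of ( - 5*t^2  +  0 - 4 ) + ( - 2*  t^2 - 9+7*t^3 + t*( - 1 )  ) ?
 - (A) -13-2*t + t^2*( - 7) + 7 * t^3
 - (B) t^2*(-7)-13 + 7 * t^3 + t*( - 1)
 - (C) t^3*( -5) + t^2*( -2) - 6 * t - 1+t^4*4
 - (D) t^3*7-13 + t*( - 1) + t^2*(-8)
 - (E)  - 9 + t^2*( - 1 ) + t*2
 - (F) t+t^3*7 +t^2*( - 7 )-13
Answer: B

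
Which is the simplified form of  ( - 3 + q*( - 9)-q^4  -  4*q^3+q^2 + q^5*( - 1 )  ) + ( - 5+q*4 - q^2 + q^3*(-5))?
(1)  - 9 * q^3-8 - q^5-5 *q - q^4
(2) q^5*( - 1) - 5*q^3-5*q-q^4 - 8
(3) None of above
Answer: 1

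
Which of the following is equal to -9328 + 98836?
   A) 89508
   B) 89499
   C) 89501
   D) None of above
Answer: A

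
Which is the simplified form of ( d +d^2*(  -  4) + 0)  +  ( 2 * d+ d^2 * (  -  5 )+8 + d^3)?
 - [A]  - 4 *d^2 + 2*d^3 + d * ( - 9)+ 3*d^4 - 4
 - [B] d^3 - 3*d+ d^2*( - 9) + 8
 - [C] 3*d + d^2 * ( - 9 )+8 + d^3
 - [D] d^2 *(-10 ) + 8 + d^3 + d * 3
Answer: C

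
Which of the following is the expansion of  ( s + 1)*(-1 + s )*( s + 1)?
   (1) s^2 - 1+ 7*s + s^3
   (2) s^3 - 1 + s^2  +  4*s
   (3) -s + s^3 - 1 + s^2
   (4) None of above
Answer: 3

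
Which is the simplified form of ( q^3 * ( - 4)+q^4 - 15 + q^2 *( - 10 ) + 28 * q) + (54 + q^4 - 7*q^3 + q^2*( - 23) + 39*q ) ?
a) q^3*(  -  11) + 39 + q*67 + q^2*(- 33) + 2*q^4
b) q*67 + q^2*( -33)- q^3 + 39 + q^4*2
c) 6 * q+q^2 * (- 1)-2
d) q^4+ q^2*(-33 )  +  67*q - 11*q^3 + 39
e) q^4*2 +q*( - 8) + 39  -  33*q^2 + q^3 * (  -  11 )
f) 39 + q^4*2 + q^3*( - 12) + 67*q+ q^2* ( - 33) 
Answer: a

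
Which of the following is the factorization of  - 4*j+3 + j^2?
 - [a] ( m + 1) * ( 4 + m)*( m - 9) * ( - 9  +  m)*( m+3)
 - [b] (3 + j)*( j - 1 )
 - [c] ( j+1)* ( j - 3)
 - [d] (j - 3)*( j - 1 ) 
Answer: d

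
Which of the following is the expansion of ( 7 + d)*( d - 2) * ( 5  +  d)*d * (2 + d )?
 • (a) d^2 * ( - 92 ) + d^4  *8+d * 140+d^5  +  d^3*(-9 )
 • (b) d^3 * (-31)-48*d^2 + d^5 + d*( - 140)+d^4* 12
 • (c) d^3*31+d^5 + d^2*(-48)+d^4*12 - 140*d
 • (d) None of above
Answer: c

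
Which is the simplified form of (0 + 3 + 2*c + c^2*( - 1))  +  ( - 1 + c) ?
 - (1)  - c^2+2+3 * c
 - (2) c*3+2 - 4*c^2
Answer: 1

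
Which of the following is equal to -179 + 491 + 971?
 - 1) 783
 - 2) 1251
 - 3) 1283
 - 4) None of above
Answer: 3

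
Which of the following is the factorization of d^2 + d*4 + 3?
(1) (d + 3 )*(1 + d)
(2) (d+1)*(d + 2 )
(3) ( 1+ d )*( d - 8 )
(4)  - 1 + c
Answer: 1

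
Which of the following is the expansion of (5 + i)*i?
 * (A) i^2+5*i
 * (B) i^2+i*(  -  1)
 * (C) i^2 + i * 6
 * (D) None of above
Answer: A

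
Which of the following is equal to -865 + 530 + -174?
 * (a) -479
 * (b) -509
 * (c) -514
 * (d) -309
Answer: b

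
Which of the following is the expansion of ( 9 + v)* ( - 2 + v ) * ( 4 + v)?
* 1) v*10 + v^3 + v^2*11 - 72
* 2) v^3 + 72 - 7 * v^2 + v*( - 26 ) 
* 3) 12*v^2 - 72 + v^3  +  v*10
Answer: 1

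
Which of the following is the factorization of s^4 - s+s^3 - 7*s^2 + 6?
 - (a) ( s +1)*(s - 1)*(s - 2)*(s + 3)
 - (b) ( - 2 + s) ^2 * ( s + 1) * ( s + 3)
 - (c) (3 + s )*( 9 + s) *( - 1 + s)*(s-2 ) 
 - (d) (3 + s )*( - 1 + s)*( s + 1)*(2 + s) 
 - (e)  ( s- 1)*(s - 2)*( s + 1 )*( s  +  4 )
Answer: a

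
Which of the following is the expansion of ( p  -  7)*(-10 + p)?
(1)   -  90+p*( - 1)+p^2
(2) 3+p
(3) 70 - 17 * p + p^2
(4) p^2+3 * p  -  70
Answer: 3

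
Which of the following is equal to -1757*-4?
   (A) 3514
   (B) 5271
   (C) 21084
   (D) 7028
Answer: D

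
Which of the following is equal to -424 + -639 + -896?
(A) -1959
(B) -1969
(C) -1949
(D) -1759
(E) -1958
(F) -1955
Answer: A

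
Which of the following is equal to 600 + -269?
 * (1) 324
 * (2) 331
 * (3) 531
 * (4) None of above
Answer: 2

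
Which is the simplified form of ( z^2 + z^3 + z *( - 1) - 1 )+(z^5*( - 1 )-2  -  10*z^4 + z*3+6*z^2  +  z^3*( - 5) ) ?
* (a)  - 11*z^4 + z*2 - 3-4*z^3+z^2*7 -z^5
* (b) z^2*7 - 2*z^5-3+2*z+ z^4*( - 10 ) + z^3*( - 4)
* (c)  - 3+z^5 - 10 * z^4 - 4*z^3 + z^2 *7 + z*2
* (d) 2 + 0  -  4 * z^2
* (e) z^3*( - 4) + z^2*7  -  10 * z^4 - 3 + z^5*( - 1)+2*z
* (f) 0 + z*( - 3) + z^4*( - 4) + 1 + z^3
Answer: e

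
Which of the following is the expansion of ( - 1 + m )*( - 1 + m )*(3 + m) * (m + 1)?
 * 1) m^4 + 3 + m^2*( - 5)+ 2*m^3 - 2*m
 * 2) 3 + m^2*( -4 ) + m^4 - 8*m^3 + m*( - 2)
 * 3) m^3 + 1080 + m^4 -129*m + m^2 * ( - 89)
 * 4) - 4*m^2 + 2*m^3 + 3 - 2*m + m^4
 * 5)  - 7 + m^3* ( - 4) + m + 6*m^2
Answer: 4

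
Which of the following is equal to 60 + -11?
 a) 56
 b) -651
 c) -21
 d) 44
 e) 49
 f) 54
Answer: e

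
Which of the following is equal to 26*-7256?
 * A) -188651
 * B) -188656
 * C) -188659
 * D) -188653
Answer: B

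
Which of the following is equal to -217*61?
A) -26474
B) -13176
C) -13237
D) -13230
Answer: C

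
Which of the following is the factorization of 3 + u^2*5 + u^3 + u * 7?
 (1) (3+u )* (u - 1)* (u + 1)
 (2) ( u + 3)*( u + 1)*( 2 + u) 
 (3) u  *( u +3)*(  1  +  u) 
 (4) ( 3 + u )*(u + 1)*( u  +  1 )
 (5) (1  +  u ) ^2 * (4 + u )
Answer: 4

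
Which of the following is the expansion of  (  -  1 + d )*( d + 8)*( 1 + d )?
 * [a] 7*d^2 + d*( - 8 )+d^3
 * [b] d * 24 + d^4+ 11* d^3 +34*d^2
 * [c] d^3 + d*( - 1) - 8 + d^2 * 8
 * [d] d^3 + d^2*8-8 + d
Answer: c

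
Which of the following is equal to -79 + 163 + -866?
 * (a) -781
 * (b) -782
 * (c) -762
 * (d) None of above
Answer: b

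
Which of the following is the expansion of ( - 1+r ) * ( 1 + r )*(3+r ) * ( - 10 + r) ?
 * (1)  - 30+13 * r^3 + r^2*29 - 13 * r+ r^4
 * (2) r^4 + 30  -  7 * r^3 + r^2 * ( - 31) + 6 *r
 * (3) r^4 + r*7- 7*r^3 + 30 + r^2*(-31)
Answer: 3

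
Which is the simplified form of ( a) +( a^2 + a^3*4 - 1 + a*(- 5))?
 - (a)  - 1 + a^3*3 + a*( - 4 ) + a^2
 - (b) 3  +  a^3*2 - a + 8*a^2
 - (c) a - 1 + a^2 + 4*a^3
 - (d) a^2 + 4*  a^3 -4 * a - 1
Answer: d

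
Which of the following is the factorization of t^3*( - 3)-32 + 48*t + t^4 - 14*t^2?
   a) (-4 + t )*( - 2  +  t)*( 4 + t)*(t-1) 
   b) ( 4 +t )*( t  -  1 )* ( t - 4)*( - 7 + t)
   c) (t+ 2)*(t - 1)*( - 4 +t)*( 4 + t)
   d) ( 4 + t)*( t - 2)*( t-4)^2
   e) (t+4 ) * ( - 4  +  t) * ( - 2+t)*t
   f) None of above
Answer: a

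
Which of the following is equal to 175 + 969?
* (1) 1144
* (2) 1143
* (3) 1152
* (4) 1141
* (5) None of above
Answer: 1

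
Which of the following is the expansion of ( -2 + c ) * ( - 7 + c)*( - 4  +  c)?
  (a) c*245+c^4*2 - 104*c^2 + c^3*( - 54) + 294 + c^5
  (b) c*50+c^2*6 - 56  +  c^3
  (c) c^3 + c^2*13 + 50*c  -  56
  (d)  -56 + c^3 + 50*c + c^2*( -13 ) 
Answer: d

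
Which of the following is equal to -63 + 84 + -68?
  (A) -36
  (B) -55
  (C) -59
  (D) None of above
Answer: D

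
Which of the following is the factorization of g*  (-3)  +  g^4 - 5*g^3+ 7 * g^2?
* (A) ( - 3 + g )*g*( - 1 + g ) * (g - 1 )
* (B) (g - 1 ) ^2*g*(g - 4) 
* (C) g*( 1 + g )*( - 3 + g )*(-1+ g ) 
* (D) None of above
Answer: A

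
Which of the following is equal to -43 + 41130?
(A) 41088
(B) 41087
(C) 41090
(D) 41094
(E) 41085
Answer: B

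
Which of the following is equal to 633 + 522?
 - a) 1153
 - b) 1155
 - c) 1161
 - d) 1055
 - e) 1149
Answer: b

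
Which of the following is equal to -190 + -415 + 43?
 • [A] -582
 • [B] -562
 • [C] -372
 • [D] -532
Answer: B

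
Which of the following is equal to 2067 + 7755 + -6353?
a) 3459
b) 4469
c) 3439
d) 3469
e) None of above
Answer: d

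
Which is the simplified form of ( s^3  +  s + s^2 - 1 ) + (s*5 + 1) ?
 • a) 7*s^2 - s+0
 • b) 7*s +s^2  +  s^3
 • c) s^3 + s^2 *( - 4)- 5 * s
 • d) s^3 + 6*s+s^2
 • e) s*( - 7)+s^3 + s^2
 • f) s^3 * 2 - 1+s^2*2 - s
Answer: d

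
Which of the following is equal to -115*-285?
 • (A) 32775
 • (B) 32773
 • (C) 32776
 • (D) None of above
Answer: A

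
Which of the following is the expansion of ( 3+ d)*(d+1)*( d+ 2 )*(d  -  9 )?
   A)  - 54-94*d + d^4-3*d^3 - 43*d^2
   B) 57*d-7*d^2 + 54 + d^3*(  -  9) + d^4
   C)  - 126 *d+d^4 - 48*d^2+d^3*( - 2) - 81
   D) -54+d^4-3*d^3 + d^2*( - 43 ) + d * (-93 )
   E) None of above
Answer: D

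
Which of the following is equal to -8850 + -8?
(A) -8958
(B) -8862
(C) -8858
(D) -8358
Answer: C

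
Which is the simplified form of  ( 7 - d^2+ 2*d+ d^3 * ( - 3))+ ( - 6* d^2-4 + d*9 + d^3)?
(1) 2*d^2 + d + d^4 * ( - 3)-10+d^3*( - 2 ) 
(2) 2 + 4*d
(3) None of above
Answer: 3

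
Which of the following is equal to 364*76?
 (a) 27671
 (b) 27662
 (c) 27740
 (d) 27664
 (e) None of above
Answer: d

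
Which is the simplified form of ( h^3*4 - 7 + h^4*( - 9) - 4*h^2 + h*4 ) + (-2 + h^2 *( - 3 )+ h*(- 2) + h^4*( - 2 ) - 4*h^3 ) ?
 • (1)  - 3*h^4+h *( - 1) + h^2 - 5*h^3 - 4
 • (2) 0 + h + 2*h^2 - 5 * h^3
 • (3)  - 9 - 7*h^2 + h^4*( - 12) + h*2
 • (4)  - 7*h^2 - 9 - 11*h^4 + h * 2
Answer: 4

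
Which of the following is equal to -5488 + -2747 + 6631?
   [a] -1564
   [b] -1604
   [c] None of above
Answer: b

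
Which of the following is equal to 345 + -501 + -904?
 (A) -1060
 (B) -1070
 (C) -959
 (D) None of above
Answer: A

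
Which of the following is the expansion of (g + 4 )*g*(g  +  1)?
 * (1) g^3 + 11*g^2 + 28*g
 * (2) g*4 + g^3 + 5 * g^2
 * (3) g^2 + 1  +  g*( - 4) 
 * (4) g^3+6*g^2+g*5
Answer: 2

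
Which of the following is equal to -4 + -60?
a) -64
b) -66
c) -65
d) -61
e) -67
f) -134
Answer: a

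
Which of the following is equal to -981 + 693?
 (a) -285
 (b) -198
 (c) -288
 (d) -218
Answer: c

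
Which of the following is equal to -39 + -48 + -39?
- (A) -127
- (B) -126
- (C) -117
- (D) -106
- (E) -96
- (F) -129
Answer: B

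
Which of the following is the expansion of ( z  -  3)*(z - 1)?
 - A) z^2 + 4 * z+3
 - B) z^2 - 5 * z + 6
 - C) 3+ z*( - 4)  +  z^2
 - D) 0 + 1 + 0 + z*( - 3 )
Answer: C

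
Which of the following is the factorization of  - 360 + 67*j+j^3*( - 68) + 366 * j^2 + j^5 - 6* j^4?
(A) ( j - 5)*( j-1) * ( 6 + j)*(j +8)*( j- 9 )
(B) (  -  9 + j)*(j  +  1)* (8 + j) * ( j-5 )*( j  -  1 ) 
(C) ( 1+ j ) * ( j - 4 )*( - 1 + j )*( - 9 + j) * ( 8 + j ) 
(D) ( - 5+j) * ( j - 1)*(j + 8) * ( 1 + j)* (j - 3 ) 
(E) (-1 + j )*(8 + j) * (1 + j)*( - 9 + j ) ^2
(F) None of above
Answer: B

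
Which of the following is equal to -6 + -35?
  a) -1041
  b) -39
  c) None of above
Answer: c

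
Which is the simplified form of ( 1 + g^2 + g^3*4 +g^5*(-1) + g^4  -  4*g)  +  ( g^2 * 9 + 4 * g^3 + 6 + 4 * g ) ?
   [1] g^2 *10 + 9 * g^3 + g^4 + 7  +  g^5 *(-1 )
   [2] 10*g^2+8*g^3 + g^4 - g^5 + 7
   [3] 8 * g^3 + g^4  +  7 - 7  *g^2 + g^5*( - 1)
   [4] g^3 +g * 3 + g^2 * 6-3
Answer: 2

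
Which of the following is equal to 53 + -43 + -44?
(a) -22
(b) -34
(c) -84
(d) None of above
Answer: b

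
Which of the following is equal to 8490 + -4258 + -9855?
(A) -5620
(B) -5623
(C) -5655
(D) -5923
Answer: B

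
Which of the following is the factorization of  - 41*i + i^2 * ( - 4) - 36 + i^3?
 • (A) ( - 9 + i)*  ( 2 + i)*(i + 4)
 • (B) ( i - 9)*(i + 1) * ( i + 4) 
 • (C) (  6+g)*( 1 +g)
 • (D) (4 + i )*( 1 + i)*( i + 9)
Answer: B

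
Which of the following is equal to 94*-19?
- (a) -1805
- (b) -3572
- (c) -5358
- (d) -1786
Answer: d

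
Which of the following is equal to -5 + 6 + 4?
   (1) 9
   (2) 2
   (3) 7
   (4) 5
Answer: 4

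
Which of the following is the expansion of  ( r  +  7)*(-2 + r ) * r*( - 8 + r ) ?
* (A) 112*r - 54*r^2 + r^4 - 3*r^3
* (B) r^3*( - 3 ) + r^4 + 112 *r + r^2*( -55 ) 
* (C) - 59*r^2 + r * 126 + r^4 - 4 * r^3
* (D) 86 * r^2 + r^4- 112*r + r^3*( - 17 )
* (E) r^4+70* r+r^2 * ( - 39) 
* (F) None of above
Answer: A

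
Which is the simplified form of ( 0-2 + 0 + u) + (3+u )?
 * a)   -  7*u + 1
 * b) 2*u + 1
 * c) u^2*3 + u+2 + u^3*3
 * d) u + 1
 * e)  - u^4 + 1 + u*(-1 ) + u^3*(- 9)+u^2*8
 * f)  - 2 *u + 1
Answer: b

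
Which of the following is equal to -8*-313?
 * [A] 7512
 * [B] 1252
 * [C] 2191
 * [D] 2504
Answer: D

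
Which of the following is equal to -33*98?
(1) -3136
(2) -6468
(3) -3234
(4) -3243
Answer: 3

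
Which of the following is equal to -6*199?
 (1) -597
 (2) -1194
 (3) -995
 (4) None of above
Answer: 2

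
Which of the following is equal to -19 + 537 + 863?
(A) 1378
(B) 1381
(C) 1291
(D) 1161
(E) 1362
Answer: B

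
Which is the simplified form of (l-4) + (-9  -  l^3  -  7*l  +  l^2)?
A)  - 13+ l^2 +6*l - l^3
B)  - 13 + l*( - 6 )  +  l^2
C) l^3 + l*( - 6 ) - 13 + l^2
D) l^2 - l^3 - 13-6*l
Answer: D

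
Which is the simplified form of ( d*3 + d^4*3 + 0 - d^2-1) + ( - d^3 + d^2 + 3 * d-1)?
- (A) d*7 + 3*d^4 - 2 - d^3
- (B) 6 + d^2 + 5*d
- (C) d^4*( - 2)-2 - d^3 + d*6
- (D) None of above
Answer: D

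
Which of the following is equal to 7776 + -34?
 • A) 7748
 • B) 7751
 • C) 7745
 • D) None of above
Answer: D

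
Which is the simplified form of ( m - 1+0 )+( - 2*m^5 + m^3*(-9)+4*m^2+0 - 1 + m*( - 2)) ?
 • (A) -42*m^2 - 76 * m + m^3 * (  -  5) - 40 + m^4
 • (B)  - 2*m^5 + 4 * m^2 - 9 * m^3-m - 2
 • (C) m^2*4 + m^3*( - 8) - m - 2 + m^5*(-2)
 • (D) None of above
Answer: B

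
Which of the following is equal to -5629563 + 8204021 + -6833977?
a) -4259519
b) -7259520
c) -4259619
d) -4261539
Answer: a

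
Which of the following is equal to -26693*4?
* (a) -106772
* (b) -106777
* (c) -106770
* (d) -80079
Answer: a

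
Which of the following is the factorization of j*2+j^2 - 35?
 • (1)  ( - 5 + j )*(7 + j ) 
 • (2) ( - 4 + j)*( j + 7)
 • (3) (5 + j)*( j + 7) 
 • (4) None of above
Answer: 1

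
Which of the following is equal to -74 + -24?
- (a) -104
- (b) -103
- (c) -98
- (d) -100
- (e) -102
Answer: c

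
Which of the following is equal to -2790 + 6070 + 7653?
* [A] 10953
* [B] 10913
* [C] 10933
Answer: C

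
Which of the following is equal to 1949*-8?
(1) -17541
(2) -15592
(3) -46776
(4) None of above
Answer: 2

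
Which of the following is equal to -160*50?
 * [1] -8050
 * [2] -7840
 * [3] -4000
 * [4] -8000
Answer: 4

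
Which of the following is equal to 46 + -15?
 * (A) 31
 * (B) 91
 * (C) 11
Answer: A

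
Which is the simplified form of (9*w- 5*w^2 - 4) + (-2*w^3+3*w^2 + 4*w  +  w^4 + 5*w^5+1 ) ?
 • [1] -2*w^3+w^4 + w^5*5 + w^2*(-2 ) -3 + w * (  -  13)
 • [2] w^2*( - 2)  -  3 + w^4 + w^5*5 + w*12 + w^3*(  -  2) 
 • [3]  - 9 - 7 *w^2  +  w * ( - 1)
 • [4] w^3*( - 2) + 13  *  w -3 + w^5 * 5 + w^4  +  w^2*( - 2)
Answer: 4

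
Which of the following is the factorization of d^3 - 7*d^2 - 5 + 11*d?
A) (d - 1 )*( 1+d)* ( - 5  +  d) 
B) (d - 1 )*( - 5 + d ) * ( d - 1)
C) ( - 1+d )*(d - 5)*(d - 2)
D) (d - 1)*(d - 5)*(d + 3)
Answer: B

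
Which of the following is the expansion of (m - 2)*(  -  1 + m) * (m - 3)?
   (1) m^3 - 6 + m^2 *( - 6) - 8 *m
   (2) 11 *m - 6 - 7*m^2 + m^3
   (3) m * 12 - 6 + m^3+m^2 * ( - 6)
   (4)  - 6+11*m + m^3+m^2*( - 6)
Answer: 4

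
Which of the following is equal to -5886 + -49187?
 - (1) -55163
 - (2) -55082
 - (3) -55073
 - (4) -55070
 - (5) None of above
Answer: 3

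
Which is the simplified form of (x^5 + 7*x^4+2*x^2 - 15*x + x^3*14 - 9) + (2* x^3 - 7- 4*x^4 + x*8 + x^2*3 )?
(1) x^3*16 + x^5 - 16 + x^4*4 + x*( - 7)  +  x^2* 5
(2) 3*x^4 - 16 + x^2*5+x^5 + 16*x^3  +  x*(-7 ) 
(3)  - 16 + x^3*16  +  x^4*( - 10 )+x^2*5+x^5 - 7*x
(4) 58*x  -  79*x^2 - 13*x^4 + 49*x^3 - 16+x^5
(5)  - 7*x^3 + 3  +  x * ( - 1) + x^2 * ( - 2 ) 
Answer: 2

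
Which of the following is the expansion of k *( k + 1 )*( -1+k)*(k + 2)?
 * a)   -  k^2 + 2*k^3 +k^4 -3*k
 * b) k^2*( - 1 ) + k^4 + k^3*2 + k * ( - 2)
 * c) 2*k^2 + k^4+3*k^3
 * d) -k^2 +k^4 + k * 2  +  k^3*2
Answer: b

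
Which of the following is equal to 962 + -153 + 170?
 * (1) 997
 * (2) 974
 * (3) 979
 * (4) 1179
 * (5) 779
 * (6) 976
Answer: 3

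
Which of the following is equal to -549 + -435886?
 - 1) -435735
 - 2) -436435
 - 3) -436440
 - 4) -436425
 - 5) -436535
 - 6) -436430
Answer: 2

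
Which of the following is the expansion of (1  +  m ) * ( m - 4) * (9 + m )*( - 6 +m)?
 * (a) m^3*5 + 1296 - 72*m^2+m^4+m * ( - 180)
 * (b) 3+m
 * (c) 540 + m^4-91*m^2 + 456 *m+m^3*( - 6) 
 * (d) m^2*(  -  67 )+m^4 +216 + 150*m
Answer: d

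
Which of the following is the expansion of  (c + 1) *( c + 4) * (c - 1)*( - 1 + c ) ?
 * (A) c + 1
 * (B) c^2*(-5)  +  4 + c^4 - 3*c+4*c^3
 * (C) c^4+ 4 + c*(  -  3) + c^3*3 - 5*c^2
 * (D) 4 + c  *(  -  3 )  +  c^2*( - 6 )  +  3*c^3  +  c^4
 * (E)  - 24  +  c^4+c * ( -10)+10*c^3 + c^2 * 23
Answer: C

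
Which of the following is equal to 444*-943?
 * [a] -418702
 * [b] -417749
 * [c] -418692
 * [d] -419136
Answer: c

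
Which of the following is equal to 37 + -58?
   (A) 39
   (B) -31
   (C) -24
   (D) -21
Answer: D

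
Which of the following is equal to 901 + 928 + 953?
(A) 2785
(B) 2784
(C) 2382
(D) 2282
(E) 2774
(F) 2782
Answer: F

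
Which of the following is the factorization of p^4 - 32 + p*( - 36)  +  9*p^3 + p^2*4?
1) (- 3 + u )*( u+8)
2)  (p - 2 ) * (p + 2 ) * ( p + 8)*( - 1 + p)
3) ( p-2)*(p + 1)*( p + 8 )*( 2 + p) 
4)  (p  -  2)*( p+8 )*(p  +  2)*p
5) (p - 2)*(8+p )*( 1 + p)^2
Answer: 3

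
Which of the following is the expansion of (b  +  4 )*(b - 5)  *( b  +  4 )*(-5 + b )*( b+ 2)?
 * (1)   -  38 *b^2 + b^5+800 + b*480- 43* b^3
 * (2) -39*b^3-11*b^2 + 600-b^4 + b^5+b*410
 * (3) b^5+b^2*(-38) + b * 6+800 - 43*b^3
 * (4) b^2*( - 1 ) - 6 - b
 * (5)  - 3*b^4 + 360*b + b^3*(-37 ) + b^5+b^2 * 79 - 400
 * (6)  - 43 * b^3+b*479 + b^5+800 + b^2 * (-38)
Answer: 1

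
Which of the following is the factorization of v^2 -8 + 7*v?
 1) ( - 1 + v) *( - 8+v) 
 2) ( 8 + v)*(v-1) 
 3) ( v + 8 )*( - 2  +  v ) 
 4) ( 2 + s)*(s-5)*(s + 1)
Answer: 2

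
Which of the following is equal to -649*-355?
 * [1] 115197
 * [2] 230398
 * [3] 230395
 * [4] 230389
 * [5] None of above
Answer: 3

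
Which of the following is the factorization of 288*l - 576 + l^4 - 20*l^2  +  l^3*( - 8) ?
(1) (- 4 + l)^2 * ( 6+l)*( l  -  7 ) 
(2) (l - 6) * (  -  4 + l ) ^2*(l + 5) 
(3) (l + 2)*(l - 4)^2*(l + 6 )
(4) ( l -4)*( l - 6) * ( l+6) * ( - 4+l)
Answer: 4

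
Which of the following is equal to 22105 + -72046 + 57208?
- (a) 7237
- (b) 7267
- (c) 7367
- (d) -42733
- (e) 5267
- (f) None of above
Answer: b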